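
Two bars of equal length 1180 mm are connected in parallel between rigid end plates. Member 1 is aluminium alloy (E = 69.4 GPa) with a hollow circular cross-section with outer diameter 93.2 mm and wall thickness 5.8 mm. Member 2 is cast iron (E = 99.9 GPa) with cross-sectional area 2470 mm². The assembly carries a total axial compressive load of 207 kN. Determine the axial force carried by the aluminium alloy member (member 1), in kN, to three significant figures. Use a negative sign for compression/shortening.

A_1 = 1593 mm².
Equal strain + equilibrium ⇒ each member carries load in proportion to AE: A₁E₁ = 110500000 N, A₂E₂ = 246800000 N, ΣAE = 357300000 N.
F₁ = P·A₁E₁/ΣAE = -207000·110500000/357300000 = -64030 N.

-64.0 kN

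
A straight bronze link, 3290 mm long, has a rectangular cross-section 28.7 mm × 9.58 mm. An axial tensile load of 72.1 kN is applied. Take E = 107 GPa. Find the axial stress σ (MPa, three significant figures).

262 MPa

A = 274.9 mm².
σ = N/A = 72100/274.9 = 262.2 MPa.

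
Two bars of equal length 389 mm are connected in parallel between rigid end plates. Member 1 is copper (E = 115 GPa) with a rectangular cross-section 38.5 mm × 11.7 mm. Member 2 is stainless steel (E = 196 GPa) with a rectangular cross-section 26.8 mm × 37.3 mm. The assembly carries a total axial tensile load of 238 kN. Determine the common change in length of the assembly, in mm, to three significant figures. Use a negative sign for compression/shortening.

A_1 = 450.4 mm².
A_2 = 999.6 mm².
Equal strain + equilibrium ⇒ each member carries load in proportion to AE: A₁E₁ = 51800000 N, A₂E₂ = 195900000 N, ΣAE = 247700000 N.
δ = PL/ΣAE = 238000·389/247700000 = 0.3737 mm.

0.374 mm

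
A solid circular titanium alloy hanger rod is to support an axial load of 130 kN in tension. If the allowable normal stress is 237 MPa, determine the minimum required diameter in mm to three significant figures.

26.4 mm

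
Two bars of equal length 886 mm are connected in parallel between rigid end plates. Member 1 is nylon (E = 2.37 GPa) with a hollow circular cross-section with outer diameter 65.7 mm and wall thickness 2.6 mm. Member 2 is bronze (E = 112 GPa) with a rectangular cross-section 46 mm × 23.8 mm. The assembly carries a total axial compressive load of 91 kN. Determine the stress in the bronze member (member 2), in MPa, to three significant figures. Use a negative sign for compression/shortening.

-82.3 MPa

A_1 = 515.4 mm².
A_2 = 1095 mm².
Equal strain + equilibrium ⇒ each member carries load in proportion to AE: A₁E₁ = 1222000 N, A₂E₂ = 122600000 N, ΣAE = 123800000 N.
σ₂ = P·E₂/ΣAE = -91000·112000/123800000 = -82.3 MPa.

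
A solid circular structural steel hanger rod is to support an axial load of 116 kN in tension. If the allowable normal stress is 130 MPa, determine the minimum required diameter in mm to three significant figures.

33.7 mm

Required area A ≥ P/σ_allow = 116000/130 = 892.3 mm².
For a solid circular section, d ≥ √(4A/π) = 33.71 mm.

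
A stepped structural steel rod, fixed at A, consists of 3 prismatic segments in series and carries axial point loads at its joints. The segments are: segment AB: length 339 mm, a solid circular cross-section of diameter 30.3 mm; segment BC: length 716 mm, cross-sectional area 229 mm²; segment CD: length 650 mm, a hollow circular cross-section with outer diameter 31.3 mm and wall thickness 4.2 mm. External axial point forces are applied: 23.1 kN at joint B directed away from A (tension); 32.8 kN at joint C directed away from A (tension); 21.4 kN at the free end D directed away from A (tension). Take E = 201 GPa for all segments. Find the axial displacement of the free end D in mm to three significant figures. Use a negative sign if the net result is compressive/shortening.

1.22 mm

Internal axial forces (sectioning from the free end, tension +): N_CD = 21.4 kN, N_BC = 54.2 kN, N_AB = 77.3 kN.
A_AB = 721.1 mm².
A_CD = 357.6 mm².
δ_AB = 77300·339/(721.1·201000) = 0.1808 mm
δ_BC = 54200·716/(229·201000) = 0.8431 mm
δ_CD = 21400·650/(357.6·201000) = 0.1935 mm
δ = Σδ_i = 1.217 mm.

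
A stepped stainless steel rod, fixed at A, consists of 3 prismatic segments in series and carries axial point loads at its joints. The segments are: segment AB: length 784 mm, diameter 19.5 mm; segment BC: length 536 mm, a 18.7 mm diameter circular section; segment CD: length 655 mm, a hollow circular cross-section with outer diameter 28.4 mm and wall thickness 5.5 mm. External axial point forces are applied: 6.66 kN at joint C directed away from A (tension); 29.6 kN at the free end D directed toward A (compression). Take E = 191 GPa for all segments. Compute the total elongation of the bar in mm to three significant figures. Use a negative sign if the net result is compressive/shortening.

-0.806 mm

Internal axial forces (sectioning from the free end, tension +): N_CD = -29.6 kN, N_BC = -22.94 kN, N_AB = -22.94 kN.
A_AB = 298.6 mm².
A_BC = 274.6 mm².
A_CD = 395.7 mm².
δ_AB = -22940·784/(298.6·191000) = -0.3153 mm
δ_BC = -22940·536/(274.6·191000) = -0.2344 mm
δ_CD = -29600·655/(395.7·191000) = -0.2565 mm
δ = Σδ_i = -0.8062 mm.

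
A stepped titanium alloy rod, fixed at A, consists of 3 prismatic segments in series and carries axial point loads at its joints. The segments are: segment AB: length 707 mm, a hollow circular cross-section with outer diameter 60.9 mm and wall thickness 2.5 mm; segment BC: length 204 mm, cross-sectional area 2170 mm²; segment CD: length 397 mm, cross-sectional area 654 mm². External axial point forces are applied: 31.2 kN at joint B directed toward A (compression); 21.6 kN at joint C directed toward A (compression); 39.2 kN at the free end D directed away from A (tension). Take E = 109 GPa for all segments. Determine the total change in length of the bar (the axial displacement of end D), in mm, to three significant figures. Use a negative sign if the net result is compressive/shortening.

0.0412 mm

Internal axial forces (sectioning from the free end, tension +): N_CD = 39.2 kN, N_BC = 17.6 kN, N_AB = -13.6 kN.
A_AB = 458.7 mm².
δ_AB = -13600·707/(458.7·109000) = -0.1923 mm
δ_BC = 17600·204/(2170·109000) = 0.01518 mm
δ_CD = 39200·397/(654·109000) = 0.2183 mm
δ = Σδ_i = 0.04117 mm.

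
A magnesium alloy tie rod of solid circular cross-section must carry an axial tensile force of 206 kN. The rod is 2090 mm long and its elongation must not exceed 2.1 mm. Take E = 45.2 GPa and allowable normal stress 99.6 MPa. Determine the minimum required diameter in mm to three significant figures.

76.0 mm

Required area A ≥ P/σ_allow = 206000/99.6 = 2068 mm².
For a solid circular section, d ≥ √(4A/π) = 51.32 mm.
Elongation limit: A ≥ PL/(Eδ_allow) = 206000·2090/(45200·2.1) = 4536 mm² ⇒ d ≥ 75.99 mm.
The elongation limit governs.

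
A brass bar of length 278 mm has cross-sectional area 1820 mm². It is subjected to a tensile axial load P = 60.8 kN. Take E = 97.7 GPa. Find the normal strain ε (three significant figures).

σ = N/A = 33.41 MPa; ε = σ/E = 33.41/97700 = 3.419e-04.

3.42e-04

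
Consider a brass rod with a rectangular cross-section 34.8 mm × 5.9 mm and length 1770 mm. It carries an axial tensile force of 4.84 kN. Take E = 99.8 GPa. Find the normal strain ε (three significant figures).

A = 205.3 mm².
σ = N/A = 23.57 MPa; ε = σ/E = 23.57/99800 = 2.362e-04.

2.36e-04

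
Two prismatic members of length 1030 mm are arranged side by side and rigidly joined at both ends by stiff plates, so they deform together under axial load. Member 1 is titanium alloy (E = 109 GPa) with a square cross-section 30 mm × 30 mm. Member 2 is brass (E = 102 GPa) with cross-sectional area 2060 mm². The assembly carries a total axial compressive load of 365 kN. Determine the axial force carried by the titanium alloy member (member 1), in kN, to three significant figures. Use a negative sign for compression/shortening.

-116 kN

A_1 = 900 mm².
Equal strain + equilibrium ⇒ each member carries load in proportion to AE: A₁E₁ = 98100000 N, A₂E₂ = 210100000 N, ΣAE = 308200000 N.
F₁ = P·A₁E₁/ΣAE = -365000·98100000/308200000 = -116200 N.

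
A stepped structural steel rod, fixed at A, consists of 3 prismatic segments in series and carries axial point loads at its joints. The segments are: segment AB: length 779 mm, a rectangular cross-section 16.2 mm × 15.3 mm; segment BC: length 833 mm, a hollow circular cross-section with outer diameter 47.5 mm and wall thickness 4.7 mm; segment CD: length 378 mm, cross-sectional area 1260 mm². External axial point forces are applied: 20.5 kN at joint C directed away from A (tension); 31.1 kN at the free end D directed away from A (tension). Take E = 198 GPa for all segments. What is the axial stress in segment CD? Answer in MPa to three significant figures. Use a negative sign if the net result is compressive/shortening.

24.7 MPa

Internal axial forces (sectioning from the free end, tension +): N_CD = 31.1 kN, N_BC = 51.6 kN, N_AB = 51.6 kN.
σ_CD = N_CD/A_CD = 31100/1260 = 24.68 MPa.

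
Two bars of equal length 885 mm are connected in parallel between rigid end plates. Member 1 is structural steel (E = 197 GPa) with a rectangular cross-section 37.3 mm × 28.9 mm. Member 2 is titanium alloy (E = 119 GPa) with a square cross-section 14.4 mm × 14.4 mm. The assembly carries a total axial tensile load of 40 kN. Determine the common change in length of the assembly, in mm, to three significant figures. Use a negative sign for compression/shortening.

0.149 mm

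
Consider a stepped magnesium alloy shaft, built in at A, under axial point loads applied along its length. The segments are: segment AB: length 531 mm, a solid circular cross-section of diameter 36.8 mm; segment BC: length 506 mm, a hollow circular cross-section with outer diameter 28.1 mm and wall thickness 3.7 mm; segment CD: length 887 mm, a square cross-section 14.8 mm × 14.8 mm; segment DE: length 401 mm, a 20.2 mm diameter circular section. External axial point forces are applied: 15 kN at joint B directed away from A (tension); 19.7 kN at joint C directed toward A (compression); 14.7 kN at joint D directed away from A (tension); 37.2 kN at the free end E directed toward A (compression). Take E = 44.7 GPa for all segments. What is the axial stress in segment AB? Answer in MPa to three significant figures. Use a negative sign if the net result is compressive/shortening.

Internal axial forces (sectioning from the free end, tension +): N_DE = -37.2 kN, N_CD = -22.5 kN, N_BC = -42.2 kN, N_AB = -27.2 kN.
A_AB = 1064 mm².
σ_AB = N_AB/A_AB = -27200/1064 = -25.57 MPa.

-25.6 MPa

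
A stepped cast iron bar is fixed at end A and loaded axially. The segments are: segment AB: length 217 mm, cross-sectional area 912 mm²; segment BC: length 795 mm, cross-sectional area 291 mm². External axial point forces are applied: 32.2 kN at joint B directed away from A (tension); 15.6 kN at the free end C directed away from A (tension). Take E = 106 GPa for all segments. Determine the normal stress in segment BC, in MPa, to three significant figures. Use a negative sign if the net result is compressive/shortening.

Internal axial forces (sectioning from the free end, tension +): N_BC = 15.6 kN, N_AB = 47.8 kN.
σ_BC = N_BC/A_BC = 15600/291 = 53.61 MPa.

53.6 MPa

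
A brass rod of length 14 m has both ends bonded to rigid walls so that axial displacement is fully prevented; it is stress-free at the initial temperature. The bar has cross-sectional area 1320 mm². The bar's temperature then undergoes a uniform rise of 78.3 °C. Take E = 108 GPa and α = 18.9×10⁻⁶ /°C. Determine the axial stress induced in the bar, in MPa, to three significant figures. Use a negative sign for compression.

Free thermal expansion αLΔT = 18.9e-6 · 14000 · 78.3 = 20.72 mm.
The walls impose strain ε = −(20.72)/14000 = -1.4799e-03; σ = Eε = 108000 · -1.4799e-03 = -159.8 MPa.

-160 MPa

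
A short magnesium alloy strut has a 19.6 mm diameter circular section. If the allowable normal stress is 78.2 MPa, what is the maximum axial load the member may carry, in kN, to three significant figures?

23.6 kN

A = 301.7 mm².
P_max = σ_allow · A = 78.2 · 301.7 = 23590 N = 23.59 kN.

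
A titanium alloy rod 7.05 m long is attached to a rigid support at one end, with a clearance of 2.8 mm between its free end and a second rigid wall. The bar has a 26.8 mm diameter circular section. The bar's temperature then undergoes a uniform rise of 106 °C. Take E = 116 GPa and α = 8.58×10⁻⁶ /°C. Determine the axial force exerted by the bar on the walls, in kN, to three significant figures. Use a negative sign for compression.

-33.5 kN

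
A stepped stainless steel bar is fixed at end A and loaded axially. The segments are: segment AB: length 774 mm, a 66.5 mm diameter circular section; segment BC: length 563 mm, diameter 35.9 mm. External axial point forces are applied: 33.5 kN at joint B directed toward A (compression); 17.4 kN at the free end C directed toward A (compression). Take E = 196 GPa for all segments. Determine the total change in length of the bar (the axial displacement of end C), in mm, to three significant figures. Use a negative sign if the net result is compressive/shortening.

-0.107 mm

Internal axial forces (sectioning from the free end, tension +): N_BC = -17.4 kN, N_AB = -50.9 kN.
A_AB = 3473 mm².
A_BC = 1012 mm².
δ_AB = -50900·774/(3473·196000) = -0.05787 mm
δ_BC = -17400·563/(1012·196000) = -0.04938 mm
δ = Σδ_i = -0.1072 mm.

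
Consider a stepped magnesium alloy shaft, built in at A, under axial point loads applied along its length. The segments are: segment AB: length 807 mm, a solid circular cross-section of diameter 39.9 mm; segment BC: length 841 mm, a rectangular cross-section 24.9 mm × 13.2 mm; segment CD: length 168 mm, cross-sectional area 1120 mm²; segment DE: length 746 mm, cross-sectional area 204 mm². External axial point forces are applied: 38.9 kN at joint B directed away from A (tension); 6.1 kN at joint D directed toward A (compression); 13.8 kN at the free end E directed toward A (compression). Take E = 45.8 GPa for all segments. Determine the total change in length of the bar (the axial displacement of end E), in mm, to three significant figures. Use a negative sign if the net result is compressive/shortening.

Internal axial forces (sectioning from the free end, tension +): N_DE = -13.8 kN, N_CD = -19.9 kN, N_BC = -19.9 kN, N_AB = 19 kN.
A_AB = 1250 mm².
A_BC = 328.7 mm².
δ_AB = 19000·807/(1250·45800) = 0.2677 mm
δ_BC = -19900·841/(328.7·45800) = -1.112 mm
δ_CD = -19900·168/(1120·45800) = -0.06517 mm
δ_DE = -13800·746/(204·45800) = -1.102 mm
δ = Σδ_i = -2.011 mm.

-2.01 mm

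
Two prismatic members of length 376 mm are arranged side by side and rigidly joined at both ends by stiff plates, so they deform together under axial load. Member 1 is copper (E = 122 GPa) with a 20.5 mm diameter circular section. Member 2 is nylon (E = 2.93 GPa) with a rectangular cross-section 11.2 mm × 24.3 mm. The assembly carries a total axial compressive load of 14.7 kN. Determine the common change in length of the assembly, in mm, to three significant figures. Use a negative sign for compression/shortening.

A_1 = 330.1 mm².
A_2 = 272.2 mm².
Equal strain + equilibrium ⇒ each member carries load in proportion to AE: A₁E₁ = 40270000 N, A₂E₂ = 797400 N, ΣAE = 41070000 N.
δ = PL/ΣAE = -14700·376/41070000 = -0.1346 mm.

-0.135 mm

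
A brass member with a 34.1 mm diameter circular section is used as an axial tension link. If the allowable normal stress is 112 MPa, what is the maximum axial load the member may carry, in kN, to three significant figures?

A = 913.3 mm².
P_max = σ_allow · A = 112 · 913.3 = 102300 N = 102.3 kN.

102 kN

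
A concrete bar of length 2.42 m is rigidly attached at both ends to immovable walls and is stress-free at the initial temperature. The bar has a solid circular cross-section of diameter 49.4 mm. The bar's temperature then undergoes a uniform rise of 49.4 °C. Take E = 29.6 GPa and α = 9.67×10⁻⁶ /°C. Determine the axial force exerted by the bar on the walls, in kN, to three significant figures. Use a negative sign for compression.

-27.1 kN

Free thermal expansion αLΔT = 9.67e-6 · 2420 · 49.4 = 1.156 mm.
The walls impose strain ε = −(1.156)/2420 = -4.7770e-04; σ = Eε = 29600 · -4.7770e-04 = -14.14 MPa.
Wall reaction R = σ·A = -14.14·1917 = -27100 N = -27.1 kN.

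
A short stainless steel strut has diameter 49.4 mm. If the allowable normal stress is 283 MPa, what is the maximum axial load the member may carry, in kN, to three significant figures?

542 kN

A = 1917 mm².
P_max = σ_allow · A = 283 · 1917 = 542400 N = 542.4 kN.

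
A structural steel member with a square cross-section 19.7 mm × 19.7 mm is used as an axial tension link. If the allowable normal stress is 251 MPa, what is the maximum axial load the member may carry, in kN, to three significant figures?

A = 388.1 mm².
P_max = σ_allow · A = 251 · 388.1 = 97410 N = 97.41 kN.

97.4 kN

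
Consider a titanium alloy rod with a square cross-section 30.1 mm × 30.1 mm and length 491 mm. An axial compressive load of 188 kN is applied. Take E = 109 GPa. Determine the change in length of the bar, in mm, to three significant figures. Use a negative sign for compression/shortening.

A = 906 mm².
δ_mech = NL/(AE) = -188000·491/(906·109000) = -0.9347 mm.

-0.935 mm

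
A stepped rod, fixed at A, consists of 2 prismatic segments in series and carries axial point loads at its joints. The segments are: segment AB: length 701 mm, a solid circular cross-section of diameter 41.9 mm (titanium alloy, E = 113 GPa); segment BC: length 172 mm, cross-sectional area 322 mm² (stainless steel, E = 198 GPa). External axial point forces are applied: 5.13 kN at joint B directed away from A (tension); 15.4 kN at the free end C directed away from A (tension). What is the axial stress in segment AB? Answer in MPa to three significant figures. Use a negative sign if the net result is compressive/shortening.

Internal axial forces (sectioning from the free end, tension +): N_BC = 15.4 kN, N_AB = 20.53 kN.
A_AB = 1379 mm².
σ_AB = N_AB/A_AB = 20530/1379 = 14.89 MPa.

14.9 MPa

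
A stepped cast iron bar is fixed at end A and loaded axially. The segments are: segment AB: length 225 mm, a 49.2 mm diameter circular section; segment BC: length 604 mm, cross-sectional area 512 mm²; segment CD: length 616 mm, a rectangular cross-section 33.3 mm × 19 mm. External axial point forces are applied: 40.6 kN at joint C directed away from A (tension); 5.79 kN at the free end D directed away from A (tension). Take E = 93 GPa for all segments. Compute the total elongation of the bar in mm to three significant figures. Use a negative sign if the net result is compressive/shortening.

Internal axial forces (sectioning from the free end, tension +): N_CD = 5.79 kN, N_BC = 46.39 kN, N_AB = 46.39 kN.
A_AB = 1901 mm².
A_CD = 632.7 mm².
δ_AB = 46390·225/(1901·93000) = 0.05903 mm
δ_BC = 46390·604/(512·93000) = 0.5884 mm
δ_CD = 5790·616/(632.7·93000) = 0.06061 mm
δ = Σδ_i = 0.7081 mm.

0.708 mm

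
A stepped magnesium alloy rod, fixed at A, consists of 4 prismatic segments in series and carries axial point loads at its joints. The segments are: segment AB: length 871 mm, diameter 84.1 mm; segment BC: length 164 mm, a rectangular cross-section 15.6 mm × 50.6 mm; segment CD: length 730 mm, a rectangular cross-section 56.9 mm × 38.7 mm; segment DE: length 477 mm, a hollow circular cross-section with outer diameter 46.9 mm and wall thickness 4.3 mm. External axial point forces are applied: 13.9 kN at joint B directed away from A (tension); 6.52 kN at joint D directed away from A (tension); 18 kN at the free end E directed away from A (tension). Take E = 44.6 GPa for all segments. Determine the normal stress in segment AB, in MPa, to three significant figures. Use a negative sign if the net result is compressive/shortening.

Internal axial forces (sectioning from the free end, tension +): N_DE = 18 kN, N_CD = 24.52 kN, N_BC = 24.52 kN, N_AB = 38.42 kN.
A_AB = 5555 mm².
σ_AB = N_AB/A_AB = 38420/5555 = 6.916 MPa.

6.92 MPa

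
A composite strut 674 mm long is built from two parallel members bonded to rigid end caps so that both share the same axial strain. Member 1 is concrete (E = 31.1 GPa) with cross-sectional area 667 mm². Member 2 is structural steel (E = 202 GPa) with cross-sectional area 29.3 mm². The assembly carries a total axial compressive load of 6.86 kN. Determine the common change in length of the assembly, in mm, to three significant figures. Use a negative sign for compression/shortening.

-0.173 mm

Equal strain + equilibrium ⇒ each member carries load in proportion to AE: A₁E₁ = 20740000 N, A₂E₂ = 5919000 N, ΣAE = 26660000 N.
δ = PL/ΣAE = -6860·674/26660000 = -0.1734 mm.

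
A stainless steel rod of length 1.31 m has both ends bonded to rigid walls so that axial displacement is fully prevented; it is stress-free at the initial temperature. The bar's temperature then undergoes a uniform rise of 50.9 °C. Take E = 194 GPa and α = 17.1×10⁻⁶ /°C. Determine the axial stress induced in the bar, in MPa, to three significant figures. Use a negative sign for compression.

Free thermal expansion αLΔT = 17.1e-6 · 1310 · 50.9 = 1.14 mm.
The walls impose strain ε = −(1.14)/1310 = -8.7039e-04; σ = Eε = 194000 · -8.7039e-04 = -168.9 MPa.

-169 MPa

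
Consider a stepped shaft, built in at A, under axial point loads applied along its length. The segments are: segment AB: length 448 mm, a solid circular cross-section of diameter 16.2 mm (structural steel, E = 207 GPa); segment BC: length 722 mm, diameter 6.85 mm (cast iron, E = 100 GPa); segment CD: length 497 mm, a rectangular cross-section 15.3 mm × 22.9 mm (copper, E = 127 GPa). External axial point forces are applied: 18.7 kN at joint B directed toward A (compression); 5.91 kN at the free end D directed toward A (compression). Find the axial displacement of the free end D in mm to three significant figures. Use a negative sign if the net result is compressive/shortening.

Internal axial forces (sectioning from the free end, tension +): N_CD = -5.91 kN, N_BC = -5.91 kN, N_AB = -24.61 kN.
A_AB = 206.1 mm².
A_BC = 36.85 mm².
A_CD = 350.4 mm².
δ_AB = -24610·448/(206.1·207000) = -0.2584 mm
δ_BC = -5910·722/(36.85·100000) = -1.158 mm
δ_CD = -5910·497/(350.4·127000) = -0.06601 mm
δ = Σδ_i = -1.482 mm.

-1.48 mm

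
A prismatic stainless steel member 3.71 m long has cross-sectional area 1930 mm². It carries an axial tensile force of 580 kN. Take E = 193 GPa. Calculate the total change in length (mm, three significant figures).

5.78 mm

δ_mech = NL/(AE) = 580000·3710/(1930·193000) = 5.777 mm.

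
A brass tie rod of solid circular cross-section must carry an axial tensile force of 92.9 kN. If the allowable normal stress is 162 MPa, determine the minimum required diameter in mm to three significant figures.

Required area A ≥ P/σ_allow = 92900/162 = 573.5 mm².
For a solid circular section, d ≥ √(4A/π) = 27.02 mm.

27.0 mm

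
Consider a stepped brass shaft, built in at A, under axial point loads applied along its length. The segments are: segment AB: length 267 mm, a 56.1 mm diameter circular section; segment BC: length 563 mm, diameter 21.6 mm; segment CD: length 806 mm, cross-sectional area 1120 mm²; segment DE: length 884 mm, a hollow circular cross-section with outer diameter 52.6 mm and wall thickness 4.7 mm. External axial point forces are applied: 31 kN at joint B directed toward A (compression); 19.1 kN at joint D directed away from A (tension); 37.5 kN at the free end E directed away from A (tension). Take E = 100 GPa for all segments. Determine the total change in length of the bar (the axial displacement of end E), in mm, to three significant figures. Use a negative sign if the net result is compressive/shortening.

Internal axial forces (sectioning from the free end, tension +): N_DE = 37.5 kN, N_CD = 56.6 kN, N_BC = 56.6 kN, N_AB = 25.6 kN.
A_AB = 2472 mm².
A_BC = 366.4 mm².
A_DE = 707.3 mm².
δ_AB = 25600·267/(2472·100000) = 0.02765 mm
δ_BC = 56600·563/(366.4·100000) = 0.8696 mm
δ_CD = 56600·806/(1120·100000) = 0.4073 mm
δ_DE = 37500·884/(707.3·100000) = 0.4687 mm
δ = Σδ_i = 1.773 mm.

1.77 mm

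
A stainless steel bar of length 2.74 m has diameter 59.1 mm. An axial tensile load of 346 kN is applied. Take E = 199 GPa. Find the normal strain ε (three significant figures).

6.34e-04

A = 2743 mm².
σ = N/A = 126.1 MPa; ε = σ/E = 126.1/199000 = 6.338e-04.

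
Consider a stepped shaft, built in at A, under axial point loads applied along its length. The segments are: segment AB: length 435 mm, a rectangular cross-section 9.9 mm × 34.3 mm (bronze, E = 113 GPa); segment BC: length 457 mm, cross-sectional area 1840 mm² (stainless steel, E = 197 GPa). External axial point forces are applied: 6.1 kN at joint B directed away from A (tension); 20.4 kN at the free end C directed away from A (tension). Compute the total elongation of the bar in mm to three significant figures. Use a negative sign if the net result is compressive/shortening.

Internal axial forces (sectioning from the free end, tension +): N_BC = 20.4 kN, N_AB = 26.5 kN.
A_AB = 339.6 mm².
δ_AB = 26500·435/(339.6·113000) = 0.3004 mm
δ_BC = 20400·457/(1840·197000) = 0.02572 mm
δ = Σδ_i = 0.3261 mm.

0.326 mm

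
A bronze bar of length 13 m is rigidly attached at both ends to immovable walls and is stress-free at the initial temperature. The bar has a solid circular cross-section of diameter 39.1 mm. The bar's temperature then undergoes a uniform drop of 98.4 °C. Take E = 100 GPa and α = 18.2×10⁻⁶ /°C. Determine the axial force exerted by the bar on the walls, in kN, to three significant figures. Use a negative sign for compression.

215 kN

Free thermal expansion αLΔT = 18.2e-6 · 13000 · -98.4 = -23.28 mm.
The walls impose strain ε = −(-23.28)/13000 = 1.7909e-03; σ = Eε = 100000 · 1.7909e-03 = 179.1 MPa.
Wall reaction R = σ·A = 179.1·1201 = 215000 N = 215 kN.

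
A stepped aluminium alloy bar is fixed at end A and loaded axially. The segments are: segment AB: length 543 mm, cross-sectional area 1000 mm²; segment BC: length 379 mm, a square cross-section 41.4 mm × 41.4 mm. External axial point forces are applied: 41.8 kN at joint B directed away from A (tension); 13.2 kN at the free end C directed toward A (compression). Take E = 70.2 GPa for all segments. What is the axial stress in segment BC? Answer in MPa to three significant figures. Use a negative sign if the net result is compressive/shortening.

-7.70 MPa

Internal axial forces (sectioning from the free end, tension +): N_BC = -13.2 kN, N_AB = 28.6 kN.
A_BC = 1714 mm².
σ_BC = N_BC/A_BC = -13200/1714 = -7.701 MPa.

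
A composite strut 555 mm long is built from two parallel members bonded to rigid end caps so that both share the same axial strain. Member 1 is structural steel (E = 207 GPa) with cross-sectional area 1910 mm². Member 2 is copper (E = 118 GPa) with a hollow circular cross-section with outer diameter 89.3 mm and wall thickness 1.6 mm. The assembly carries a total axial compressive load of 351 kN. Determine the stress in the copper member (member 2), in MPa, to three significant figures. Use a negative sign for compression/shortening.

-92.6 MPa

A_2 = 440.8 mm².
Equal strain + equilibrium ⇒ each member carries load in proportion to AE: A₁E₁ = 395400000 N, A₂E₂ = 52020000 N, ΣAE = 447400000 N.
σ₂ = P·E₂/ΣAE = -351000·118000/447400000 = -92.58 MPa.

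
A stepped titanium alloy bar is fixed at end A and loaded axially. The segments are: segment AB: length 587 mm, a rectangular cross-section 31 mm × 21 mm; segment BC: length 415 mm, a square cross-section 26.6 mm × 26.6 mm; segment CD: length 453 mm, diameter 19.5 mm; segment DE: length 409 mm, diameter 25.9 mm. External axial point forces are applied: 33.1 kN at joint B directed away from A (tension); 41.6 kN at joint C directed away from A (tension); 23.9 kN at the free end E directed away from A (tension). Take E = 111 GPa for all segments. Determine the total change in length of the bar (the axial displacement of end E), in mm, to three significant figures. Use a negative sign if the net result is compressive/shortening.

Internal axial forces (sectioning from the free end, tension +): N_DE = 23.9 kN, N_CD = 23.9 kN, N_BC = 65.5 kN, N_AB = 98.6 kN.
A_AB = 651 mm².
A_BC = 707.6 mm².
A_CD = 298.6 mm².
A_DE = 526.9 mm².
δ_AB = 98600·587/(651·111000) = 0.801 mm
δ_BC = 65500·415/(707.6·111000) = 0.3461 mm
δ_CD = 23900·453/(298.6·111000) = 0.3266 mm
δ_DE = 23900·409/(526.9·111000) = 0.1672 mm
δ = Σδ_i = 1.641 mm.

1.64 mm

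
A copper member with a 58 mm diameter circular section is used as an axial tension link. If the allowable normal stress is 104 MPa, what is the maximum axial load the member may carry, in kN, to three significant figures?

A = 2642 mm².
P_max = σ_allow · A = 104 · 2642 = 274800 N = 274.8 kN.

275 kN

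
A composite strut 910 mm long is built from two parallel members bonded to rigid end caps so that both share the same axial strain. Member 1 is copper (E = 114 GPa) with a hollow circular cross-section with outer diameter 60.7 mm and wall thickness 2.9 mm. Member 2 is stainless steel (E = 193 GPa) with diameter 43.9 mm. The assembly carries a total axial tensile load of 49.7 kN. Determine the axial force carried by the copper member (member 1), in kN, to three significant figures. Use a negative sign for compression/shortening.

8.47 kN

A_1 = 526.6 mm².
A_2 = 1514 mm².
Equal strain + equilibrium ⇒ each member carries load in proportion to AE: A₁E₁ = 60030000 N, A₂E₂ = 292100000 N, ΣAE = 352200000 N.
F₁ = P·A₁E₁/ΣAE = 49700·60030000/352200000 = 8472 N.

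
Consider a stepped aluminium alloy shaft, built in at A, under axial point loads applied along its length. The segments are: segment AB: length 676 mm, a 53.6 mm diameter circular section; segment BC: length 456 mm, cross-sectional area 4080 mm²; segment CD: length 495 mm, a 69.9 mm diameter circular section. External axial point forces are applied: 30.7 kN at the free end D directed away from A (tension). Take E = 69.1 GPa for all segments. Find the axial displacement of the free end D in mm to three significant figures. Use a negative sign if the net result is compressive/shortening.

Internal axial forces (sectioning from the free end, tension +): N_CD = 30.7 kN, N_BC = 30.7 kN, N_AB = 30.7 kN.
A_AB = 2256 mm².
A_CD = 3837 mm².
δ_AB = 30700·676/(2256·69100) = 0.1331 mm
δ_BC = 30700·456/(4080·69100) = 0.04966 mm
δ_CD = 30700·495/(3837·69100) = 0.05731 mm
δ = Σδ_i = 0.2401 mm.

0.240 mm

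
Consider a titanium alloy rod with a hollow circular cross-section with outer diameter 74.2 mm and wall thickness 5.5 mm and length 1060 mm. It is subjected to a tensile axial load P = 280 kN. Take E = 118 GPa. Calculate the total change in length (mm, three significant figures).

A = 1187 mm².
δ_mech = NL/(AE) = 280000·1060/(1187·118000) = 2.119 mm.

2.12 mm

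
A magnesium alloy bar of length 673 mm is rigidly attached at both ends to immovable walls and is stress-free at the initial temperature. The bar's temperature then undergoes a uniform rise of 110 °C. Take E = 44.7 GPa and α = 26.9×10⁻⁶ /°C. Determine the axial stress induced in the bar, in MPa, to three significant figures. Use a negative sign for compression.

-132 MPa

Free thermal expansion αLΔT = 26.9e-6 · 673 · 110 = 1.991 mm.
The walls impose strain ε = −(1.991)/673 = -2.9590e-03; σ = Eε = 44700 · -2.9590e-03 = -132.3 MPa.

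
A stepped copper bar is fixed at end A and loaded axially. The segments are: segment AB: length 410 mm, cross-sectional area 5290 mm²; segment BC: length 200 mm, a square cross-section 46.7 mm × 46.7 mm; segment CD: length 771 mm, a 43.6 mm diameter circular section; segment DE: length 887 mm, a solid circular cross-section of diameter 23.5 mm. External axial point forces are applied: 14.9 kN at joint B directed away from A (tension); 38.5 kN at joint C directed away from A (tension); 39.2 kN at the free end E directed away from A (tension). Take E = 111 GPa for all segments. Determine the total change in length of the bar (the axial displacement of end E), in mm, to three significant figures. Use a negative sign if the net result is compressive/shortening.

1.03 mm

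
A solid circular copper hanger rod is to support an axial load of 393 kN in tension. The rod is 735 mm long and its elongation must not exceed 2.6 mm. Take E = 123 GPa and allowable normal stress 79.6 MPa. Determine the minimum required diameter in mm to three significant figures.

Required area A ≥ P/σ_allow = 393000/79.6 = 4937 mm².
For a solid circular section, d ≥ √(4A/π) = 79.29 mm.
Elongation limit: A ≥ PL/(Eδ_allow) = 393000·735/(123000·2.6) = 903.2 mm² ⇒ d ≥ 33.91 mm.
The stress limit governs.

79.3 mm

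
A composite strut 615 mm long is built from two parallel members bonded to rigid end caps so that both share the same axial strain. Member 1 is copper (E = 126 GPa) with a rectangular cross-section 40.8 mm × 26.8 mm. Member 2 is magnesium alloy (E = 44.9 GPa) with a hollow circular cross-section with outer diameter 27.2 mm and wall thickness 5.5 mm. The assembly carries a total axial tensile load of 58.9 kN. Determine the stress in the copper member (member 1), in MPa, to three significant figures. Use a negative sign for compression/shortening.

48.0 MPa

A_1 = 1093 mm².
A_2 = 374.9 mm².
Equal strain + equilibrium ⇒ each member carries load in proportion to AE: A₁E₁ = 137800000 N, A₂E₂ = 16840000 N, ΣAE = 154600000 N.
σ₁ = P·E₁/ΣAE = 58900·126000/154600000 = 48 MPa.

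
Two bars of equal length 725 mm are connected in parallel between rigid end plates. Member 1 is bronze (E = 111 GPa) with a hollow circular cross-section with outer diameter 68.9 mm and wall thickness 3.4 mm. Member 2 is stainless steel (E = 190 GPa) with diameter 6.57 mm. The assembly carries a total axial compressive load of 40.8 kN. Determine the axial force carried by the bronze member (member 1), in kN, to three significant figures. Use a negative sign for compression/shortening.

-37.7 kN

A_1 = 699.6 mm².
A_2 = 33.9 mm².
Equal strain + equilibrium ⇒ each member carries load in proportion to AE: A₁E₁ = 77660000 N, A₂E₂ = 6441000 N, ΣAE = 84100000 N.
F₁ = P·A₁E₁/ΣAE = -40800·77660000/84100000 = -37680 N.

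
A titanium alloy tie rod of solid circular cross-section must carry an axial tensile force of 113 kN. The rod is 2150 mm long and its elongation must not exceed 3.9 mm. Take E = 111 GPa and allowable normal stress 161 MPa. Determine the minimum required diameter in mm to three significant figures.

29.9 mm

Required area A ≥ P/σ_allow = 113000/161 = 701.9 mm².
For a solid circular section, d ≥ √(4A/π) = 29.89 mm.
Elongation limit: A ≥ PL/(Eδ_allow) = 113000·2150/(111000·3.9) = 561.2 mm² ⇒ d ≥ 26.73 mm.
The stress limit governs.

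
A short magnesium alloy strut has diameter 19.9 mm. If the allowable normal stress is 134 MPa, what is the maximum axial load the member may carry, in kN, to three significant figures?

41.7 kN

A = 311 mm².
P_max = σ_allow · A = 134 · 311 = 41680 N = 41.68 kN.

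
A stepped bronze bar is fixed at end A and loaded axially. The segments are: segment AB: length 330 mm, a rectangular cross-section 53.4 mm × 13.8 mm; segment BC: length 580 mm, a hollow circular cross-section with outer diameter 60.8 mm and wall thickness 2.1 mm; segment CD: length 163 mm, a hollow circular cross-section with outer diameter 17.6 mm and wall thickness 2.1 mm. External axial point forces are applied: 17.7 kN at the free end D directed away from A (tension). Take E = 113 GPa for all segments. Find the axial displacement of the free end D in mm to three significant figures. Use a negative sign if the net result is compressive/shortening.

0.554 mm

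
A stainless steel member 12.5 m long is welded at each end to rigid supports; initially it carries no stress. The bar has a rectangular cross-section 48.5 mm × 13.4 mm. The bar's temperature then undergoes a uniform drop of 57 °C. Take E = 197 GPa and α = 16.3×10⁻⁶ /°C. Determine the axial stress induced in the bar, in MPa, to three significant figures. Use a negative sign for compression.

Free thermal expansion αLΔT = 16.3e-6 · 12500 · -57 = -11.61 mm.
The walls impose strain ε = −(-11.61)/12500 = 9.2910e-04; σ = Eε = 197000 · 9.2910e-04 = 183 MPa.

183 MPa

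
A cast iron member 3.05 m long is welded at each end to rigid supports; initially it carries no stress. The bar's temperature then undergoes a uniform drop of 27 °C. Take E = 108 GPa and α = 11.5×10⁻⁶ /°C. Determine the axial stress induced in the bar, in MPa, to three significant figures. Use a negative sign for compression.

33.5 MPa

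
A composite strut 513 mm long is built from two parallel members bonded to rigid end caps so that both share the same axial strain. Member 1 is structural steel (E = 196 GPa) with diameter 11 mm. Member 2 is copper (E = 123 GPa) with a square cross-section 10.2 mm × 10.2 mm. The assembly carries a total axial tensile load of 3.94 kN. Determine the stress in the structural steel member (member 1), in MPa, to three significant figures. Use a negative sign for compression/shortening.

A_1 = 95.03 mm².
A_2 = 104 mm².
Equal strain + equilibrium ⇒ each member carries load in proportion to AE: A₁E₁ = 18630000 N, A₂E₂ = 12800000 N, ΣAE = 31420000 N.
σ₁ = P·E₁/ΣAE = 3940·196000/31420000 = 24.58 MPa.

24.6 MPa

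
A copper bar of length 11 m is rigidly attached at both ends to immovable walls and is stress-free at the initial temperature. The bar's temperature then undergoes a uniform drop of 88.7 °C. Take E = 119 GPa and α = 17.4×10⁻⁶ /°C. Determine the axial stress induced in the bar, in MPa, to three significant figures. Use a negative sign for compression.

Free thermal expansion αLΔT = 17.4e-6 · 11000 · -88.7 = -16.98 mm.
The walls impose strain ε = −(-16.98)/11000 = 1.5434e-03; σ = Eε = 119000 · 1.5434e-03 = 183.7 MPa.

184 MPa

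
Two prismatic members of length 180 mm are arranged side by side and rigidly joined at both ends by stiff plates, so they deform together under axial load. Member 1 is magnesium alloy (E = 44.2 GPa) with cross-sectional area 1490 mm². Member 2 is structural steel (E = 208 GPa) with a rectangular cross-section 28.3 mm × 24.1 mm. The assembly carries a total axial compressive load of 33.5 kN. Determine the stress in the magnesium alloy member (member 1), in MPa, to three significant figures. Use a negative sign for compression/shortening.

A_2 = 682 mm².
Equal strain + equilibrium ⇒ each member carries load in proportion to AE: A₁E₁ = 65860000 N, A₂E₂ = 141900000 N, ΣAE = 207700000 N.
σ₁ = P·E₁/ΣAE = -33500·44200/207700000 = -7.128 MPa.

-7.13 MPa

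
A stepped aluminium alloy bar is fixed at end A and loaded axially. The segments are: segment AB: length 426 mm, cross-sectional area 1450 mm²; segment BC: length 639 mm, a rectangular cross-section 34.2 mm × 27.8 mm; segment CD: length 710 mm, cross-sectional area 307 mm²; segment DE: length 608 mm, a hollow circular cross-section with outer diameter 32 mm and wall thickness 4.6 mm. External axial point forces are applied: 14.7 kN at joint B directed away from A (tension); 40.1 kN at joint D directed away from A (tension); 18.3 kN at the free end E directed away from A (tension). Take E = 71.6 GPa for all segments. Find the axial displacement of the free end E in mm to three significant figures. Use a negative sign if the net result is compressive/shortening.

3.13 mm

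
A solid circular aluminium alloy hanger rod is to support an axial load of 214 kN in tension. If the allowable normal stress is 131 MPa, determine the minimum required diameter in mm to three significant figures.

45.6 mm

Required area A ≥ P/σ_allow = 214000/131 = 1634 mm².
For a solid circular section, d ≥ √(4A/π) = 45.61 mm.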